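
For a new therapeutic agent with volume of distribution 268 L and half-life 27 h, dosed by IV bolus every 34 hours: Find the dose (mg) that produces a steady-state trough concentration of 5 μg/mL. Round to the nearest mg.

τ/t½ = 34/27 ≈ 1.2593, so f = (1/2)^(34/27) ≈ 0.417758.
Cmin,ss = (D/Vd)·f/(1−f), so D = Cmin,ss·Vd·(1−f)/f.
D = 5 × 268 × (1−f)/f ≈ 5 × 268 × 1.39373 ≈ 1867.60 mg.

1868 mg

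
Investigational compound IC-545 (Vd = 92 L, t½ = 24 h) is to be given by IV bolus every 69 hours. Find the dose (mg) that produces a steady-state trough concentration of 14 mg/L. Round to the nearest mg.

8161 mg

τ/t½ = 69/24 ≈ 2.875, so f = (1/2)^(69/24) ≈ 0.136313.
Cmin,ss = (D/Vd)·f/(1−f), so D = Cmin,ss·Vd·(1−f)/f.
D = 14 × 92 × (1−f)/f ≈ 14 × 92 × 6.33606 ≈ 8160.85 mg.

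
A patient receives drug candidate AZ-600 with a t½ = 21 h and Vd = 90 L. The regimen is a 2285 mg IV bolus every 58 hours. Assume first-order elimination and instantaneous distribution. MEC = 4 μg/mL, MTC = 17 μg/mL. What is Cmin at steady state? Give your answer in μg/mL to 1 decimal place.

4.4 μg/mL

Over one 58-h interval, 58/21 ≈ 2.7619 half-lives elapse, leaving f ≈ 0.1474 of each dose.
Accumulation ratio R = 1/(1 − f) ≈ 1/0.8526 ≈ 1.1729.
Single-dose peak C₀ = D/Vd = 2285/90 ≈ 25.389 μg/mL.
Steady-state peak Cmax,ss = C₀·R ≈ 25.389 × 1.1729 ≈ 29.779 μg/mL.
One interval later, Cmin,ss = Cmax,ss·e^(−kτ) ≈ 29.779 × 0.1474 ≈ 4.389 μg/mL.
Trough 4.4 μg/mL vs MEC 4 μg/mL: adequate.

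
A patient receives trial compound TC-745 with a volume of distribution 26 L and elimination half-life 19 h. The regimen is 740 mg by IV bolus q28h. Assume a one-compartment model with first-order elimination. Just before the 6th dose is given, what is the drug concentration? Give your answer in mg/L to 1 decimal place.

15.9 mg/L

f = (1/2)^(τ/t½) = (1/2)^(28/19) ≈ 0.3601.
C₀ = D/Vd = 740/26 ≈ 28.462 mg/L.
Before the 6th dose, 5 doses have been given. Superposition: Cmin = C₀·(f + f² + … + f^5).
≈ 28.462 × (0.3601 + 0.1297 + 0.0467 + 0.0168 + 0.0061) ≈ 28.462 × 0.5594 ≈ 15.922 mg/L.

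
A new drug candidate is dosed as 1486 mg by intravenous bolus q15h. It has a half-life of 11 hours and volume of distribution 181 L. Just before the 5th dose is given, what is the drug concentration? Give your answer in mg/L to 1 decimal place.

f = (1/2)^(τ/t½) = (1/2)^(15/11) ≈ 0.3886.
C₀ = D/Vd = 1486/181 ≈ 8.210 mg/L.
Before the 5th dose, 4 doses have been given. Superposition: Cmin = C₀·(f + f² + … + f^4).
≈ 8.210 × (0.3886 + 0.1510 + 0.0587 + 0.0228) ≈ 8.210 × 0.6211 ≈ 5.099 mg/L.

5.1 mg/L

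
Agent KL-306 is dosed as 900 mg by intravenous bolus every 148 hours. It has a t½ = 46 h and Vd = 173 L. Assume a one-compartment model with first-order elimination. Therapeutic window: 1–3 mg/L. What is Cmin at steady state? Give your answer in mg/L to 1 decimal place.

τ/t½ = 148/46 ≈ 3.2174, so fraction remaining f = (1/2)^(148/46) ≈ 0.1075.
Single-dose peak C₀ = D/Vd = 900/173 ≈ 5.202 mg/L.
Steady-state trough Cmin,ss = C₀·f/(1−f) ≈ 5.202 × 0.1075/0.8925 ≈ 0.627 mg/L.
Trough 0.6 mg/L vs MEC 1 mg/L: subtherapeutic.

0.6 mg/L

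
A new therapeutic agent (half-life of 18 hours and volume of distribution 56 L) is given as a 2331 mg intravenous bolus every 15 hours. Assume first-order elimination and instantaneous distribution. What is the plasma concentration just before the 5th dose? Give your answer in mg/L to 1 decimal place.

f = (1/2)^(τ/t½) = (1/2)^(15/18) ≈ 0.5612.
C₀ = D/Vd = 2331/56 ≈ 41.625 mg/L.
Before the 5th dose, 4 doses have been given. Superposition: Cmin = C₀·(f + f² + … + f^4).
≈ 41.625 × (0.5612 + 0.3149 + 0.1767 + 0.0992) ≈ 41.625 × 1.1520 ≈ 47.952 mg/L.

48.0 mg/L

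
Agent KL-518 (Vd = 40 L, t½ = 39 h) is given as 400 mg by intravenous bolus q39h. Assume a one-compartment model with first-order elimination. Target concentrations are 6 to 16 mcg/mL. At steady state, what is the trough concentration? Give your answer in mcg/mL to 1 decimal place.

10.0 mcg/mL

τ = 39 h = 1 half-life, so f = (1/2)^1 = 0.5.
Accumulation ratio R = 1/(1 − f) = 1/0.5 = 2/1.
Single-dose peak C₀ = D/Vd = 400/40 = 10 mcg/mL.
Steady-state peak Cmax,ss = C₀·R = 10 × 2/1 ≈ 20.000 mcg/mL.
Steady-state trough Cmin,ss = Cmax,ss·f ≈ 20.000 × 0.5 ≈ 10.000 mcg/mL.
Trough 10.0 mcg/mL vs MEC 6 mcg/mL: adequate.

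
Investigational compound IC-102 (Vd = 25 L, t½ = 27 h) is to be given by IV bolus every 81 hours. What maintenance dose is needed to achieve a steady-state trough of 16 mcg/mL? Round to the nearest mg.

2800 mg

τ/t½ = 81/27 ≈ 3, so f = (1/2)^(81/27) ≈ 0.125000.
Cmin,ss = (D/Vd)·f/(1−f), so D = Cmin,ss·Vd·(1−f)/f.
D = 16 × 25 × (1−f)/f ≈ 16 × 25 × 7.00000 ≈ 2800.00 mg.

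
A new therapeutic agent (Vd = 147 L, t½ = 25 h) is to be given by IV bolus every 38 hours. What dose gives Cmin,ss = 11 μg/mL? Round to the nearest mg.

3020 mg

τ/t½ = 38/25 ≈ 1.52, so f = (1/2)^(38/25) ≈ 0.348686.
Cmin,ss = (D/Vd)·f/(1−f), so D = Cmin,ss·Vd·(1−f)/f.
D = 11 × 147 × (1−f)/f ≈ 11 × 147 × 1.86791 ≈ 3020.41 mg.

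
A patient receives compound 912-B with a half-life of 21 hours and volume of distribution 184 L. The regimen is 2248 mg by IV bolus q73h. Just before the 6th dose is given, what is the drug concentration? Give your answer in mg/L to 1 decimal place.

f = (1/2)^(τ/t½) = (1/2)^(73/21) ≈ 0.0899.
C₀ = D/Vd = 2248/184 ≈ 12.217 mg/L.
Before the 6th dose, 5 doses have been given. Superposition: Cmin = C₀·(f + f² + … + f^5).
≈ 12.217 × (0.0899 + 0.0081 + 0.0007 + 0.0001 + 0.0000) ≈ 12.217 × 0.0988 ≈ 1.207 mg/L.

1.2 mg/L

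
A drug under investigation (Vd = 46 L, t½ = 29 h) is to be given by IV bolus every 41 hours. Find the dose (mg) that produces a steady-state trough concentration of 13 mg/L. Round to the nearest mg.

τ/t½ = 41/29 ≈ 1.4138, so f = (1/2)^(41/29) ≈ 0.375324.
Cmin,ss = (D/Vd)·f/(1−f), so D = Cmin,ss·Vd·(1−f)/f.
D = 13 × 46 × (1−f)/f ≈ 13 × 46 × 1.66436 ≈ 995.29 mg.

995 mg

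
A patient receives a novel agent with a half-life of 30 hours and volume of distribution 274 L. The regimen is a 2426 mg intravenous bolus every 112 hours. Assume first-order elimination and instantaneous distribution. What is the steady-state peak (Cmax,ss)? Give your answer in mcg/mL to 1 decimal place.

9.6 mcg/mL

k = ln2/t½ = ln2/30 ≈ 0.023105 h⁻¹; fraction remaining f = e^(−kτ) = e^(−0.023105×112) ≈ 0.0752.
At steady state, accumulation factor R = 1/(1 − e^(−kτ)) ≈ 1.0813.
Single-dose peak C₀ = D/Vd = 2426/274 ≈ 8.854 mcg/mL.
Steady-state peak Cmax,ss = C₀·R ≈ 8.854 × 1.0813 ≈ 9.574 mcg/mL.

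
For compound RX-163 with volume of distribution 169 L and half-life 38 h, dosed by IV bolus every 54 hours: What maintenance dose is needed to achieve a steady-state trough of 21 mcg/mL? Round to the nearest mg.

τ/t½ = 54/38 ≈ 1.4211, so f = (1/2)^(54/38) ≈ 0.373440.
Cmin,ss = (D/Vd)·f/(1−f), so D = Cmin,ss·Vd·(1−f)/f.
D = 21 × 169 × (1−f)/f ≈ 21 × 169 × 1.67781 ≈ 5954.55 mg.

5955 mg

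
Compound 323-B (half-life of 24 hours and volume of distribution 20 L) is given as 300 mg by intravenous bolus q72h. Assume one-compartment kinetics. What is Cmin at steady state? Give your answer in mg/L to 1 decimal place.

2.1 mg/L

τ = 72 h = 3 half-lives, so f = (1/2)^3 = 0.125.
At steady state, R = 1/(1 − 0.125) = 8/7.
Single-dose peak C₀ = D/Vd = 300/20 = 15 mg/L.
Steady-state peak Cmax,ss = C₀·R = 15 × 8/7 ≈ 17.143 mg/L.
Steady-state trough Cmin,ss = Cmax,ss·f ≈ 17.143 × 0.125 ≈ 2.143 mg/L.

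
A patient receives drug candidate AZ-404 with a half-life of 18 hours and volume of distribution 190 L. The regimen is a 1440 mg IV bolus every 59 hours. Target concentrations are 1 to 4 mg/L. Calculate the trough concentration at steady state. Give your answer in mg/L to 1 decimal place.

0.9 mg/L

τ/t½ = 59/18 ≈ 3.2778, so fraction remaining f = (1/2)^(59/18) ≈ 0.1031.
At steady state, accumulation factor R = 1/(1 − e^(−kτ)) ≈ 1.1150.
Each bolus raises the concentration by D/Vd = 1440/190 ≈ 7.579 mg/L.
Steady-state peak Cmax,ss = C₀·R ≈ 7.579 × 1.1150 ≈ 8.451 mg/L.
One interval later, Cmin,ss = Cmax,ss·e^(−kτ) ≈ 8.451 × 0.1031 ≈ 0.871 mg/L.
Trough 0.9 mg/L vs MEC 1 mg/L: subtherapeutic.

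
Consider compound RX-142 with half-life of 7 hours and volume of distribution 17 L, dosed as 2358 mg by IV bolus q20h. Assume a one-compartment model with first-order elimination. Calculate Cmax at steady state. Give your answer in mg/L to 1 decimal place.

Over one 20-h interval, 20/7 ≈ 2.8571 half-lives elapse, leaving f ≈ 0.1380 of each dose.
At steady state, accumulation factor R = 1/(1 − e^(−kτ)) ≈ 1.1601.
Single-dose peak C₀ = D/Vd = 2358/17 ≈ 138.706 mg/L.
Cmax,ss = C₀/(1 − f) ≈ 138.706/0.8620 ≈ 160.912 mg/L.

160.9 mg/L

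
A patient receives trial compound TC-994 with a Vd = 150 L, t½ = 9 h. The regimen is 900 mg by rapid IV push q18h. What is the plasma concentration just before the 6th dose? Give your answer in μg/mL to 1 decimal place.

2.0 μg/mL

f = (1/2)^(τ/t½) = (1/2)^(18/9) ≈ 0.2500.
C₀ = D/Vd = 900/150 ≈ 6.000 μg/mL.
Before the 6th dose, 5 doses have been given. Superposition: Cmin = C₀·(f + f² + … + f^5).
≈ 6.000 × (0.2500 + 0.0625 + 0.0156 + 0.0039 + 0.0010) ≈ 6.000 × 0.3330 ≈ 1.998 μg/mL.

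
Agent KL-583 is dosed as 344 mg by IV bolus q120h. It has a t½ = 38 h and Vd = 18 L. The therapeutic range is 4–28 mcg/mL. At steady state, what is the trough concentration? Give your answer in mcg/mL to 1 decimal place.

Over one 120-h interval, 120/38 ≈ 3.1579 half-lives elapse, leaving f ≈ 0.1120 of each dose.
Single-dose peak C₀ = D/Vd = 344/18 ≈ 19.111 mcg/mL.
Steady-state trough Cmin,ss = C₀·f/(1−f) ≈ 19.111 × 0.1120/0.8880 ≈ 2.410 mcg/mL.
Trough 2.4 mcg/mL vs MEC 4 mcg/mL: subtherapeutic.

2.4 mcg/mL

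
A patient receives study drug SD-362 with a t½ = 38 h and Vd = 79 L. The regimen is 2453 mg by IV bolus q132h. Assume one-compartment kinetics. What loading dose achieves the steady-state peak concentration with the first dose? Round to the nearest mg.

2696 mg

f = (1/2)^(132/38) ≈ 0.090015; accumulation ratio R = 1/(1−f) ≈ 1.09892.
Loading dose to hit Cmax,ss on first dose: D_load = D_maint·R ≈ 2453 × 1.09892 ≈ 2695.65 mg.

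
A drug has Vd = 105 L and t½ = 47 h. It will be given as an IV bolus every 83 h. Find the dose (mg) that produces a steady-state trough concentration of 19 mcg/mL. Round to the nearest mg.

4790 mg

τ/t½ = 83/47 ≈ 1.766, so f = (1/2)^(83/47) ≈ 0.294031.
Cmin,ss = (D/Vd)·f/(1−f), so D = Cmin,ss·Vd·(1−f)/f.
D = 19 × 105 × (1−f)/f ≈ 19 × 105 × 2.40100 ≈ 4789.99 mg.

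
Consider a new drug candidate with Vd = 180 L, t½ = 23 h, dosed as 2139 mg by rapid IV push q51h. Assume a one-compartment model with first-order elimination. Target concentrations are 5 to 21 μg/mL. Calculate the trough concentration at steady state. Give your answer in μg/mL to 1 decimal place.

3.3 μg/mL

Over one 51-h interval, 51/23 ≈ 2.2174 half-lives elapse, leaving f ≈ 0.2150 of each dose.
Each bolus raises the concentration by D/Vd = 2139/180 ≈ 11.883 μg/mL.
Steady-state trough Cmin,ss = C₀·f/(1−f) ≈ 11.883 × 0.2150/0.7850 ≈ 3.255 μg/mL.
Trough 3.3 μg/mL vs MEC 5 μg/mL: subtherapeutic.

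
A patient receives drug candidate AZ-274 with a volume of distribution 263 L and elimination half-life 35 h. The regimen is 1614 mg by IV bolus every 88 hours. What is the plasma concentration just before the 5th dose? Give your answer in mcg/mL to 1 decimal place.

1.3 mcg/mL

f = (1/2)^(τ/t½) = (1/2)^(88/35) ≈ 0.1750.
C₀ = D/Vd = 1614/263 ≈ 6.137 mcg/mL.
Before the 5th dose, 4 doses have been given. Superposition: Cmin = C₀·(f + f² + … + f^4).
≈ 6.137 × (0.1750 + 0.0306 + 0.0054 + 0.0009) ≈ 6.137 × 0.2119 ≈ 1.300 mcg/mL.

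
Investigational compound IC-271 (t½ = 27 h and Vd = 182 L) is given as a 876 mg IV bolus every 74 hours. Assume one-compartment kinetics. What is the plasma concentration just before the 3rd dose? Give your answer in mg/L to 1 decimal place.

f = (1/2)^(τ/t½) = (1/2)^(74/27) ≈ 0.1496.
C₀ = D/Vd = 876/182 ≈ 4.813 mg/L.
Before the 3rd dose, 2 doses have been given. Superposition: Cmin = C₀·(f + f²).
≈ 4.813 × (0.1496 + 0.0224) ≈ 4.813 × 0.1720 ≈ 0.828 mg/L.

0.8 mg/L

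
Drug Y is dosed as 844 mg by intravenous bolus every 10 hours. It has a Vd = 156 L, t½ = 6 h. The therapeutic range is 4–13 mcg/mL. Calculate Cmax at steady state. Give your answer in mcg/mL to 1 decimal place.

k = ln2/t½ = ln2/6 ≈ 0.115525 h⁻¹; fraction remaining f = e^(−kτ) = e^(−0.115525×10) ≈ 0.3150.
Accumulation ratio R = 1/(1 − f) ≈ 1/0.6850 ≈ 1.4599.
Each bolus raises the concentration by D/Vd = 844/156 ≈ 5.410 mcg/mL.
Cmax,ss = C₀/(1 − f) ≈ 5.410/0.6850 ≈ 7.898 mcg/mL.
Peak 7.9 mcg/mL vs MTC 13 mcg/mL: below toxic threshold.

7.9 mcg/mL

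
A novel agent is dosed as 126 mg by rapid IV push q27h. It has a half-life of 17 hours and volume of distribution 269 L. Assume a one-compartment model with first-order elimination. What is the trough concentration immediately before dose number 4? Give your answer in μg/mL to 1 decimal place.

f = (1/2)^(τ/t½) = (1/2)^(27/17) ≈ 0.3326.
C₀ = D/Vd = 126/269 ≈ 0.468 μg/mL.
Before the 4th dose, 3 doses have been given. Superposition: Cmin = C₀·(f + f² + … + f^3).
≈ 0.468 × (0.3326 + 0.1106 + 0.0368) ≈ 0.468 × 0.4800 ≈ 0.225 μg/mL.

0.2 μg/mL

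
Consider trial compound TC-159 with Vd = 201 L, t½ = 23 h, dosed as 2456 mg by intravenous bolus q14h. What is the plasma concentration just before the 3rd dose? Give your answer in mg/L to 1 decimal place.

13.3 mg/L

f = (1/2)^(τ/t½) = (1/2)^(14/23) ≈ 0.6558.
C₀ = D/Vd = 2456/201 ≈ 12.219 mg/L.
Before the 3rd dose, 2 doses have been given. Superposition: Cmin = C₀·(f + f²).
≈ 12.219 × (0.6558 + 0.4301) ≈ 12.219 × 1.0859 ≈ 13.269 mg/L.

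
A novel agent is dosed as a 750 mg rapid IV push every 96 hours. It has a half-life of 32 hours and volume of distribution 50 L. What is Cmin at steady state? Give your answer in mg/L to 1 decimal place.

τ = 96 h = 3 half-lives, so f = (1/2)^3 = 0.125.
At steady state, R = 1/(1 − 0.125) = 8/7.
Single-dose peak C₀ = D/Vd = 750/50 = 15 mg/L.
Steady-state peak Cmax,ss = C₀·R = 15 × 8/7 ≈ 17.143 mg/L.
Steady-state trough Cmin,ss = Cmax,ss·f ≈ 17.143 × 0.125 ≈ 2.143 mg/L.

2.1 mg/L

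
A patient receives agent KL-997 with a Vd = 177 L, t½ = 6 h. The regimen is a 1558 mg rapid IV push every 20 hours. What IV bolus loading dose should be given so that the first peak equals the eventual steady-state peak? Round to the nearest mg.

1730 mg

f = (1/2)^(20/6) ≈ 0.099213; accumulation ratio R = 1/(1−f) ≈ 1.11014.
Loading dose to hit Cmax,ss on first dose: D_load = D_maint·R ≈ 1558 × 1.11014 ≈ 1729.60 mg.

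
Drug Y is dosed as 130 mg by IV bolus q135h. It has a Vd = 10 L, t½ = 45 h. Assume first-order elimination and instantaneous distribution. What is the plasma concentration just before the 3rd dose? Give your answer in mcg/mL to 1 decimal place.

1.8 mcg/mL

f = (1/2)^(τ/t½) = (1/2)^(135/45) ≈ 0.1250.
C₀ = D/Vd = 130/10 ≈ 13.000 mcg/mL.
Before the 3rd dose, 2 doses have been given. Superposition: Cmin = C₀·(f + f²).
≈ 13.000 × (0.1250 + 0.0156) ≈ 13.000 × 0.1406 ≈ 1.828 mcg/mL.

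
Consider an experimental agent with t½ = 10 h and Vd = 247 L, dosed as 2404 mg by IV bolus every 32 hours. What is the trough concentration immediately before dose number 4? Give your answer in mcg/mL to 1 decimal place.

1.2 mcg/mL

f = (1/2)^(τ/t½) = (1/2)^(32/10) ≈ 0.1088.
C₀ = D/Vd = 2404/247 ≈ 9.733 mcg/mL.
Before the 4th dose, 3 doses have been given. Superposition: Cmin = C₀·(f + f² + … + f^3).
≈ 9.733 × (0.1088 + 0.0118 + 0.0013) ≈ 9.733 × 0.1219 ≈ 1.186 mcg/mL.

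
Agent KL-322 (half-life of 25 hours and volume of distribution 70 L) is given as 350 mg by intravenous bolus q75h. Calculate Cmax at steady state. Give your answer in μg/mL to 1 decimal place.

The dosing interval is 3 half-lives, so f = 2^(−3) = 0.125.
Accumulation ratio R = 1/(1 − f) = 1/0.875 = 8/7.
Single-dose peak C₀ = D/Vd = 350/70 = 5 μg/mL.
Steady-state peak Cmax,ss = C₀·R = 5 × 8/7 ≈ 5.714 μg/mL.

5.7 μg/mL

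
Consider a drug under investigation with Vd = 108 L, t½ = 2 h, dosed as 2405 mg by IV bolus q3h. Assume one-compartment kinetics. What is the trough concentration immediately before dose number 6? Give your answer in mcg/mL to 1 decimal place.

f = (1/2)^(τ/t½) = (1/2)^(3/2) ≈ 0.3536.
C₀ = D/Vd = 2405/108 ≈ 22.269 mcg/mL.
Before the 6th dose, 5 doses have been given. Superposition: Cmin = C₀·(f + f² + … + f^5).
≈ 22.269 × (0.3536 + 0.1250 + 0.0442 + 0.0156 + 0.0055) ≈ 22.269 × 0.5439 ≈ 12.112 mcg/mL.

12.1 mcg/mL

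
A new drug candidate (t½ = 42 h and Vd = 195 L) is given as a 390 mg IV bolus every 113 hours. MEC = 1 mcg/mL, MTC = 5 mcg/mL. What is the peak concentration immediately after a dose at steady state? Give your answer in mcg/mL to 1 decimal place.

Over one 113-h interval, 113/42 ≈ 2.6905 half-lives elapse, leaving f ≈ 0.1549 of each dose.
Accumulation ratio R = 1/(1 − f) ≈ 1/0.8451 ≈ 1.1833.
Single-dose peak C₀ = D/Vd = 390/195 ≈ 2.000 mcg/mL.
Steady-state peak Cmax,ss = C₀·R ≈ 2.000 × 1.1833 ≈ 2.367 mcg/mL.
Peak 2.4 mcg/mL vs MTC 5 mcg/mL: below toxic threshold.

2.4 mcg/mL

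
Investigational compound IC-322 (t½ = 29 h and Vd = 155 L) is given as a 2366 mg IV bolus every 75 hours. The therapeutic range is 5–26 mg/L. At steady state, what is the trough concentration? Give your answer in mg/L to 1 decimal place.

3.0 mg/L

Over one 75-h interval, 75/29 ≈ 2.5862 half-lives elapse, leaving f ≈ 0.1665 of each dose.
At steady state, accumulation factor R = 1/(1 − e^(−kτ)) ≈ 1.1998.
Single-dose peak C₀ = D/Vd = 2366/155 ≈ 15.265 mg/L.
Cmax,ss = C₀/(1 − f) ≈ 15.265/0.8335 ≈ 18.314 mg/L.
Steady-state trough Cmin,ss = Cmax,ss·f ≈ 18.314 × 0.1665 ≈ 3.049 mg/L.
Trough 3.0 mg/L vs MEC 5 mg/L: subtherapeutic.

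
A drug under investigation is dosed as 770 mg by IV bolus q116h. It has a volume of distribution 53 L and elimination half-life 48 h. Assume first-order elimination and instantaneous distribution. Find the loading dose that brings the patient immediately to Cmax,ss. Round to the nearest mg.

f = (1/2)^(116/48) ≈ 0.187288; accumulation ratio R = 1/(1−f) ≈ 1.23045.
Loading dose to hit Cmax,ss on first dose: D_load = D_maint·R ≈ 770 × 1.23045 ≈ 947.45 mg.

947 mg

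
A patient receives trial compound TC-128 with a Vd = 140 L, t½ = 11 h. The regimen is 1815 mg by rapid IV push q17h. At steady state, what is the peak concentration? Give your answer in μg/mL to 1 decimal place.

19.7 μg/mL

τ/t½ = 17/11 ≈ 1.5455, so fraction remaining f = (1/2)^(17/11) ≈ 0.3426.
At steady state, accumulation factor R = 1/(1 − e^(−kτ)) ≈ 1.5211.
Single-dose peak C₀ = D/Vd = 1815/140 ≈ 12.964 μg/mL.
Cmax,ss = C₀/(1 − f) ≈ 12.964/0.6574 ≈ 19.720 μg/mL.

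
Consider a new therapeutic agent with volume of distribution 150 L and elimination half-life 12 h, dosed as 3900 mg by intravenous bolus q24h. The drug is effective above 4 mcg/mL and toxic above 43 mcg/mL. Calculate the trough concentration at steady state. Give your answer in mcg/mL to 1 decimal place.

τ = 24 h = 2 half-lives, so f = (1/2)^2 = 0.25.
At steady state, R = 1/(1 − 0.25) = 4/3.
Single-dose peak C₀ = D/Vd = 3900/150 = 26 mcg/mL.
Steady-state peak Cmax,ss = C₀·R = 26 × 4/3 ≈ 34.667 mcg/mL.
Steady-state trough Cmin,ss = Cmax,ss·f ≈ 34.667 × 0.25 ≈ 8.667 mcg/mL.
Trough 8.7 mcg/mL vs MEC 4 mcg/mL: adequate.

8.7 mcg/mL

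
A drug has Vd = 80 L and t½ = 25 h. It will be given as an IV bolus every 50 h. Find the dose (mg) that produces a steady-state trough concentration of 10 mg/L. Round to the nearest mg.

τ/t½ = 50/25 ≈ 2, so f = (1/2)^(50/25) ≈ 0.250000.
Cmin,ss = (D/Vd)·f/(1−f), so D = Cmin,ss·Vd·(1−f)/f.
D = 10 × 80 × (1−f)/f ≈ 10 × 80 × 3.00000 ≈ 2400.00 mg.

2400 mg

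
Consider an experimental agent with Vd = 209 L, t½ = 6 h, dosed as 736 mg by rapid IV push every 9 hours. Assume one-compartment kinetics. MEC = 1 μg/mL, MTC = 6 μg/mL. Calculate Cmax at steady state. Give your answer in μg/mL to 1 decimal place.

5.4 μg/mL

τ/t½ = 9/6 ≈ 1.5, so fraction remaining f = (1/2)^(9/6) ≈ 0.3536.
Accumulation ratio R = 1/(1 − f) ≈ 1/0.6464 ≈ 1.5470.
Each bolus raises the concentration by D/Vd = 736/209 ≈ 3.522 μg/mL.
Steady-state peak Cmax,ss = C₀·R ≈ 3.522 × 1.5470 ≈ 5.449 μg/mL.
Peak 5.4 μg/mL vs MTC 6 μg/mL: below toxic threshold.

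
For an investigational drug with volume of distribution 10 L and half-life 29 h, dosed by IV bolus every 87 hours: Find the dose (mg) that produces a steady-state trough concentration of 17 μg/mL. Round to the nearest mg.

1190 mg

τ/t½ = 87/29 ≈ 3, so f = (1/2)^(87/29) ≈ 0.125000.
Cmin,ss = (D/Vd)·f/(1−f), so D = Cmin,ss·Vd·(1−f)/f.
D = 17 × 10 × (1−f)/f ≈ 17 × 10 × 7.00000 ≈ 1190.00 mg.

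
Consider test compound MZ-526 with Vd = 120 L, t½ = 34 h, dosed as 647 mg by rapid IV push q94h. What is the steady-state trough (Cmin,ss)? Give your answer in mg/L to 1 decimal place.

τ/t½ = 94/34 ≈ 2.7647, so fraction remaining f = (1/2)^(94/34) ≈ 0.1471.
Single-dose peak C₀ = D/Vd = 647/120 ≈ 5.392 mg/L.
Steady-state trough Cmin,ss = C₀·f/(1−f) ≈ 5.392 × 0.1471/0.8529 ≈ 0.930 mg/L.

0.9 mg/L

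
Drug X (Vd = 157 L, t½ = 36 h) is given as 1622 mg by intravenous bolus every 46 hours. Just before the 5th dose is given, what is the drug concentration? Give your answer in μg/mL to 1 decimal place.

f = (1/2)^(τ/t½) = (1/2)^(46/36) ≈ 0.4124.
C₀ = D/Vd = 1622/157 ≈ 10.331 μg/mL.
Before the 5th dose, 4 doses have been given. Superposition: Cmin = C₀·(f + f² + … + f^4).
≈ 10.331 × (0.4124 + 0.1701 + 0.0701 + 0.0289) ≈ 10.331 × 0.6815 ≈ 7.041 μg/mL.

7.0 μg/mL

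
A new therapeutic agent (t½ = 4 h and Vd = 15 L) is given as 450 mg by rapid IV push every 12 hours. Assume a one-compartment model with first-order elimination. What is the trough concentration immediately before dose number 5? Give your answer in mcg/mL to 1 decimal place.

f = (1/2)^(τ/t½) = (1/2)^(12/4) ≈ 0.1250.
C₀ = D/Vd = 450/15 ≈ 30.000 mcg/mL.
Before the 5th dose, 4 doses have been given. Superposition: Cmin = C₀·(f + f² + … + f^4).
≈ 30.000 × (0.1250 + 0.0156 + 0.0020 + 0.0002) ≈ 30.000 × 0.1428 ≈ 4.284 mcg/mL.

4.3 mcg/mL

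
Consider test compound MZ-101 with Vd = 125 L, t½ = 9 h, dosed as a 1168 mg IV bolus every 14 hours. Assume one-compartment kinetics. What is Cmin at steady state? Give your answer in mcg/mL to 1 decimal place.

k = ln2/t½ = ln2/9 ≈ 0.077016 h⁻¹; fraction remaining f = e^(−kτ) = e^(−0.077016×14) ≈ 0.3402.
Accumulation ratio R = 1/(1 − f) ≈ 1/0.6598 ≈ 1.5156.
Each bolus raises the concentration by D/Vd = 1168/125 ≈ 9.344 mcg/mL.
Steady-state peak Cmax,ss = C₀·R ≈ 9.344 × 1.5156 ≈ 14.162 mcg/mL.
One interval later, Cmin,ss = Cmax,ss·e^(−kτ) ≈ 14.162 × 0.3402 ≈ 4.818 mcg/mL.

4.8 mcg/mL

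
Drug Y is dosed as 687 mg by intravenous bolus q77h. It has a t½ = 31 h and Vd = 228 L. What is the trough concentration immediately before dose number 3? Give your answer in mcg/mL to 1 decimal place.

f = (1/2)^(τ/t½) = (1/2)^(77/31) ≈ 0.1788.
C₀ = D/Vd = 687/228 ≈ 3.013 mcg/mL.
Before the 3rd dose, 2 doses have been given. Superposition: Cmin = C₀·(f + f²).
≈ 3.013 × (0.1788 + 0.0320) ≈ 3.013 × 0.2108 ≈ 0.635 mcg/mL.

0.6 mcg/mL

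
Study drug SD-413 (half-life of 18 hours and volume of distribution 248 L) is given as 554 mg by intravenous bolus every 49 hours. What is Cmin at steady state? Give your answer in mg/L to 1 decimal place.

Over one 49-h interval, 49/18 ≈ 2.7222 half-lives elapse, leaving f ≈ 0.1515 of each dose.
Accumulation ratio R = 1/(1 − f) ≈ 1/0.8485 ≈ 1.1786.
Single-dose peak C₀ = D/Vd = 554/248 ≈ 2.234 mg/L.
Cmax,ss = C₀/(1 − f) ≈ 2.234/0.8485 ≈ 2.633 mg/L.
Steady-state trough Cmin,ss = Cmax,ss·f ≈ 2.633 × 0.1515 ≈ 0.399 mg/L.

0.4 mg/L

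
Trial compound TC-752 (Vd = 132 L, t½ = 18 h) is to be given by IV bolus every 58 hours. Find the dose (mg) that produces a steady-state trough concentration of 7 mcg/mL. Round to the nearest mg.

τ/t½ = 58/18 ≈ 3.2222, so f = (1/2)^(58/18) ≈ 0.107155.
Cmin,ss = (D/Vd)·f/(1−f), so D = Cmin,ss·Vd·(1−f)/f.
D = 7 × 132 × (1−f)/f ≈ 7 × 132 × 8.33228 ≈ 7699.03 mg.

7699 mg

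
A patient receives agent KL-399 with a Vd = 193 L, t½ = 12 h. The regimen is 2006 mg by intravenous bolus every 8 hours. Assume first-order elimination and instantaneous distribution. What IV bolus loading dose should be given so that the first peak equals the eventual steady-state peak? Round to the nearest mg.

5421 mg

f = (1/2)^(8/12) ≈ 0.629961; accumulation ratio R = 1/(1−f) ≈ 2.70242.
Loading dose to hit Cmax,ss on first dose: D_load = D_maint·R ≈ 2006 × 2.70242 ≈ 5421.05 mg.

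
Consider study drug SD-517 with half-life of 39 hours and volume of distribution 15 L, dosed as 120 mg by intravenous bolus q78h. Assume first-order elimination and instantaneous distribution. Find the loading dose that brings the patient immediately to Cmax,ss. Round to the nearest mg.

f = (1/2)^(78/39) ≈ 0.250000; accumulation ratio R = 1/(1−f) ≈ 1.33333.
Loading dose to hit Cmax,ss on first dose: D_load = D_maint·R ≈ 120 × 1.33333 ≈ 160.00 mg.

160 mg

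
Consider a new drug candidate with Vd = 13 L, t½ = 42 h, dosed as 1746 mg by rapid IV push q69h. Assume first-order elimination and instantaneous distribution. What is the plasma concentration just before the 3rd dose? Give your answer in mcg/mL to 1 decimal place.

56.8 mcg/mL

f = (1/2)^(τ/t½) = (1/2)^(69/42) ≈ 0.3202.
C₀ = D/Vd = 1746/13 ≈ 134.308 mcg/mL.
Before the 3rd dose, 2 doses have been given. Superposition: Cmin = C₀·(f + f²).
≈ 134.308 × (0.3202 + 0.1025) ≈ 134.308 × 0.4227 ≈ 56.772 mcg/mL.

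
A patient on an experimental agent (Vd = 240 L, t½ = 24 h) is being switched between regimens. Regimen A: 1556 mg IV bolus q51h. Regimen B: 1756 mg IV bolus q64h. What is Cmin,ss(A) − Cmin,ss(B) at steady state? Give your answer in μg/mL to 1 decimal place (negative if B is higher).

0.6 μg/mL

Regimen A: f = (1/2)^(51/24) ≈ 0.2293; Cmin,ss = (1556/240)·f/(1−f) ≈ 1.929 μg/mL.
Regimen B: f = (1/2)^(64/24) ≈ 0.1575; Cmin,ss = (1756/240)·f/(1−f) ≈ 1.368 μg/mL.
Difference ≈ 1.929 − 1.368 ≈ 0.561 μg/mL.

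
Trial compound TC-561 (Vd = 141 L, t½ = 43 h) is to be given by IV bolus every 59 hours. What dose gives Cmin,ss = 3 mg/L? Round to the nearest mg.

672 mg

τ/t½ = 59/43 ≈ 1.3721, so f = (1/2)^(59/43) ≈ 0.386330.
Cmin,ss = (D/Vd)·f/(1−f), so D = Cmin,ss·Vd·(1−f)/f.
D = 3 × 141 × (1−f)/f ≈ 3 × 141 × 1.58846 ≈ 671.92 mg.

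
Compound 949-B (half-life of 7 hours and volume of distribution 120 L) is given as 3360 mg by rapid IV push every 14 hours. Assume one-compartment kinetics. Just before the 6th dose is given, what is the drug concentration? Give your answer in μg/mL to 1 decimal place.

9.3 μg/mL

f = (1/2)^(τ/t½) = (1/2)^(14/7) ≈ 0.2500.
C₀ = D/Vd = 3360/120 ≈ 28.000 μg/mL.
Before the 6th dose, 5 doses have been given. Superposition: Cmin = C₀·(f + f² + … + f^5).
≈ 28.000 × (0.2500 + 0.0625 + 0.0156 + 0.0039 + 0.0010) ≈ 28.000 × 0.3330 ≈ 9.324 μg/mL.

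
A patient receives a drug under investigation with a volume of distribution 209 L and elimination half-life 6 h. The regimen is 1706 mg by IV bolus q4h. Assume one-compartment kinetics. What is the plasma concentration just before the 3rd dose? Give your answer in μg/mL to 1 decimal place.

f = (1/2)^(τ/t½) = (1/2)^(4/6) ≈ 0.6300.
C₀ = D/Vd = 1706/209 ≈ 8.163 μg/mL.
Before the 3rd dose, 2 doses have been given. Superposition: Cmin = C₀·(f + f²).
≈ 8.163 × (0.6300 + 0.3969) ≈ 8.163 × 1.0269 ≈ 8.383 μg/mL.

8.4 μg/mL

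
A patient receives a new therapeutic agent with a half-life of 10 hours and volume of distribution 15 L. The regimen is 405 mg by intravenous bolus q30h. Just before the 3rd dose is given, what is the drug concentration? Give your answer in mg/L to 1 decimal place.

f = (1/2)^(τ/t½) = (1/2)^(30/10) ≈ 0.1250.
C₀ = D/Vd = 405/15 ≈ 27.000 mg/L.
Before the 3rd dose, 2 doses have been given. Superposition: Cmin = C₀·(f + f²).
≈ 27.000 × (0.1250 + 0.0156) ≈ 27.000 × 0.1406 ≈ 3.796 mg/L.

3.8 mg/L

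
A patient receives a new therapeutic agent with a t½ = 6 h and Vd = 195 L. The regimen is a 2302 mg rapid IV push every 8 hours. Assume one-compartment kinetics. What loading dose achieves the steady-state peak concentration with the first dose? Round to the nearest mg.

f = (1/2)^(8/6) ≈ 0.396850; accumulation ratio R = 1/(1−f) ≈ 1.65796.
Loading dose to hit Cmax,ss on first dose: D_load = D_maint·R ≈ 2302 × 1.65796 ≈ 3816.62 mg.

3817 mg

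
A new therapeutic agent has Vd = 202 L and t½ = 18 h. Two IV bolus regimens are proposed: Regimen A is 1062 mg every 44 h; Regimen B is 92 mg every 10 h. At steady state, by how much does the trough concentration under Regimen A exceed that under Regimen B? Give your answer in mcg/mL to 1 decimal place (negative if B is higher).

0.2 mcg/mL

Regimen A: f = (1/2)^(44/18) ≈ 0.1837; Cmin,ss = (1062/202)·f/(1−f) ≈ 1.183 mcg/mL.
Regimen B: f = (1/2)^(10/18) ≈ 0.6804; Cmin,ss = (92/202)·f/(1−f) ≈ 0.970 mcg/mL.
Difference ≈ 1.183 − 0.970 ≈ 0.213 mcg/mL.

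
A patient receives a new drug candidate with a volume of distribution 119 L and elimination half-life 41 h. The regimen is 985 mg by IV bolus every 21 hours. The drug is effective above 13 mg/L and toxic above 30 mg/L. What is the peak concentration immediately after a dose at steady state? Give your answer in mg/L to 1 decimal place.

27.7 mg/L

Over one 21-h interval, 21/41 ≈ 0.5122 half-lives elapse, leaving f ≈ 0.7012 of each dose.
At steady state, accumulation factor R = 1/(1 − e^(−kτ)) ≈ 3.3467.
Each bolus raises the concentration by D/Vd = 985/119 ≈ 8.277 mg/L.
Steady-state peak Cmax,ss = C₀·R ≈ 8.277 × 3.3467 ≈ 27.701 mg/L.
Peak 27.7 mg/L vs MTC 30 mg/L: below toxic threshold.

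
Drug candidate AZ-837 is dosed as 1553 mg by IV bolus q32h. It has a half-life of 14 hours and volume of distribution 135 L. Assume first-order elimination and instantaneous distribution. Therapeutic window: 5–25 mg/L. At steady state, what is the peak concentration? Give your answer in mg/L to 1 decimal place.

14.5 mg/L

Over one 32-h interval, 32/14 ≈ 2.2857 half-lives elapse, leaving f ≈ 0.2051 of each dose.
At steady state, accumulation factor R = 1/(1 − e^(−kτ)) ≈ 1.2580.
Single-dose peak C₀ = D/Vd = 1553/135 ≈ 11.504 mg/L.
Steady-state peak Cmax,ss = C₀·R ≈ 11.504 × 1.2580 ≈ 14.472 mg/L.
Peak 14.5 mg/L vs MTC 25 mg/L: below toxic threshold.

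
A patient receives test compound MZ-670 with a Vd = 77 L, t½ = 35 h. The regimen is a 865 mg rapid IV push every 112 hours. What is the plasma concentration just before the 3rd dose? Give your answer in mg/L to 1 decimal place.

f = (1/2)^(τ/t½) = (1/2)^(112/35) ≈ 0.1088.
C₀ = D/Vd = 865/77 ≈ 11.234 mg/L.
Before the 3rd dose, 2 doses have been given. Superposition: Cmin = C₀·(f + f²).
≈ 11.234 × (0.1088 + 0.0118) ≈ 11.234 × 0.1206 ≈ 1.355 mg/L.

1.4 mg/L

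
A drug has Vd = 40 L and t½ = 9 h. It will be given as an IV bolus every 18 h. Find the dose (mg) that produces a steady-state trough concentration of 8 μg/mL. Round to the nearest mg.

τ/t½ = 18/9 ≈ 2, so f = (1/2)^(18/9) ≈ 0.250000.
Cmin,ss = (D/Vd)·f/(1−f), so D = Cmin,ss·Vd·(1−f)/f.
D = 8 × 40 × (1−f)/f ≈ 8 × 40 × 3.00000 ≈ 960.00 mg.

960 mg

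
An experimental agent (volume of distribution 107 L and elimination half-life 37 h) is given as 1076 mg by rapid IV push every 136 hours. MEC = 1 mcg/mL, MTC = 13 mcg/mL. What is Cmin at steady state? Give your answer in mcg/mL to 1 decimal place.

τ/t½ = 136/37 ≈ 3.6757, so fraction remaining f = (1/2)^(136/37) ≈ 0.0783.
At steady state, accumulation factor R = 1/(1 − e^(−kτ)) ≈ 1.0850.
Single-dose peak C₀ = D/Vd = 1076/107 ≈ 10.056 mcg/mL.
Steady-state peak Cmax,ss = C₀·R ≈ 10.056 × 1.0850 ≈ 10.911 mcg/mL.
Steady-state trough Cmin,ss = Cmax,ss·f ≈ 10.911 × 0.0783 ≈ 0.854 mcg/mL.
Trough 0.9 mcg/mL vs MEC 1 mcg/mL: subtherapeutic.

0.9 mcg/mL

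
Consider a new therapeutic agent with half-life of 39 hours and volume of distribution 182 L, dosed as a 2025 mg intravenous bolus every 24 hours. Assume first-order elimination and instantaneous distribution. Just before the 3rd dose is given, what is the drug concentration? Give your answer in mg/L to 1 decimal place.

12.0 mg/L

f = (1/2)^(τ/t½) = (1/2)^(24/39) ≈ 0.6528.
C₀ = D/Vd = 2025/182 ≈ 11.126 mg/L.
Before the 3rd dose, 2 doses have been given. Superposition: Cmin = C₀·(f + f²).
≈ 11.126 × (0.6528 + 0.4261) ≈ 11.126 × 1.0789 ≈ 12.004 mg/L.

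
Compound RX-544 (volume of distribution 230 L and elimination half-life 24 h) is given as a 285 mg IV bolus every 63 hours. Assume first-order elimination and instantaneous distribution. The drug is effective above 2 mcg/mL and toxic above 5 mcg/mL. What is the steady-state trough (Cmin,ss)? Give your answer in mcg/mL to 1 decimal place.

0.2 mcg/mL

Over one 63-h interval, 63/24 ≈ 2.625 half-lives elapse, leaving f ≈ 0.1621 of each dose.
Single-dose peak C₀ = D/Vd = 285/230 ≈ 1.239 mcg/mL.
Steady-state trough Cmin,ss = C₀·f/(1−f) ≈ 1.239 × 0.1621/0.8379 ≈ 0.240 mcg/mL.
Trough 0.2 mcg/mL vs MEC 2 mcg/mL: subtherapeutic.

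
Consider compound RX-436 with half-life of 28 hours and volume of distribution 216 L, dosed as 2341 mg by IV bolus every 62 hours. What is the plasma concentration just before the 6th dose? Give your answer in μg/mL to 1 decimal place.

f = (1/2)^(τ/t½) = (1/2)^(62/28) ≈ 0.2155.
C₀ = D/Vd = 2341/216 ≈ 10.838 μg/mL.
Before the 6th dose, 5 doses have been given. Superposition: Cmin = C₀·(f + f² + … + f^5).
≈ 10.838 × (0.2155 + 0.0464 + 0.0100 + 0.0022 + 0.0005) ≈ 10.838 × 0.2746 ≈ 2.976 μg/mL.

3.0 μg/mL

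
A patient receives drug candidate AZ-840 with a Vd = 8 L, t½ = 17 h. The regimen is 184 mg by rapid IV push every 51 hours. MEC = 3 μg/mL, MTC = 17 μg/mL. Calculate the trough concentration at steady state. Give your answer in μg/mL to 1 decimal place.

3.3 μg/mL

The dosing interval is 3 half-lives, so f = 2^(−3) = 0.125.
Accumulation ratio R = 1/(1 − f) = 1/0.875 = 8/7.
Single-dose peak C₀ = D/Vd = 184/8 = 23 μg/mL.
Steady-state peak Cmax,ss = C₀·R = 23 × 8/7 ≈ 26.286 μg/mL.
Steady-state trough Cmin,ss = Cmax,ss·f ≈ 26.286 × 0.125 ≈ 3.286 μg/mL.
Trough 3.3 μg/mL vs MEC 3 μg/mL: adequate.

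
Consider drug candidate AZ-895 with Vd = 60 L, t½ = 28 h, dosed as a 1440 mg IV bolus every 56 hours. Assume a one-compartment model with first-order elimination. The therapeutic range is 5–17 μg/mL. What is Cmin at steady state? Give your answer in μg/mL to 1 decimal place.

The dosing interval is 2 half-lives, so f = 2^(−2) = 0.25.
Accumulation ratio R = 1/(1 − f) = 1/0.75 = 4/3.
Single-dose peak C₀ = D/Vd = 1440/60 = 24 μg/mL.
Steady-state peak Cmax,ss = C₀·R = 24 × 4/3 ≈ 32.000 μg/mL.
Steady-state trough Cmin,ss = Cmax,ss·f ≈ 32.000 × 0.25 ≈ 8.000 μg/mL.
Trough 8.0 μg/mL vs MEC 5 μg/mL: adequate.

8.0 μg/mL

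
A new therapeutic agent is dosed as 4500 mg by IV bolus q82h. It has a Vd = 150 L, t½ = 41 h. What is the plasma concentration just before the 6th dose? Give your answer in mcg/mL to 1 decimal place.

10.0 mcg/mL

f = (1/2)^(τ/t½) = (1/2)^(82/41) ≈ 0.2500.
C₀ = D/Vd = 4500/150 ≈ 30.000 mcg/mL.
Before the 6th dose, 5 doses have been given. Superposition: Cmin = C₀·(f + f² + … + f^5).
≈ 30.000 × (0.2500 + 0.0625 + 0.0156 + 0.0039 + 0.0010) ≈ 30.000 × 0.3330 ≈ 9.990 mcg/mL.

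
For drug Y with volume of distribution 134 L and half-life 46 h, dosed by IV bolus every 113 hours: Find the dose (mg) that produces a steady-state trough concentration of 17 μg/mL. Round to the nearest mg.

τ/t½ = 113/46 ≈ 2.4565, so f = (1/2)^(113/46) ≈ 0.182185.
Cmin,ss = (D/Vd)·f/(1−f), so D = Cmin,ss·Vd·(1−f)/f.
D = 17 × 134 × (1−f)/f ≈ 17 × 134 × 4.48893 ≈ 10225.78 mg.

10226 mg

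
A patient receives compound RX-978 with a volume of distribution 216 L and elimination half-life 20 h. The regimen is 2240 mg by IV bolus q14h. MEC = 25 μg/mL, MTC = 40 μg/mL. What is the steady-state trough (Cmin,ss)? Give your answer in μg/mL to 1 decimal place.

16.6 μg/mL

Over one 14-h interval, 14/20 ≈ 0.7 half-lives elapse, leaving f ≈ 0.6156 of each dose.
At steady state, accumulation factor R = 1/(1 − e^(−kτ)) ≈ 2.6015.
Each bolus raises the concentration by D/Vd = 2240/216 ≈ 10.370 μg/mL.
Cmax,ss = C₀/(1 − f) ≈ 10.370/0.3844 ≈ 26.977 μg/mL.
One interval later, Cmin,ss = Cmax,ss·e^(−kτ) ≈ 26.977 × 0.6156 ≈ 16.607 μg/mL.
Trough 16.6 μg/mL vs MEC 25 μg/mL: subtherapeutic.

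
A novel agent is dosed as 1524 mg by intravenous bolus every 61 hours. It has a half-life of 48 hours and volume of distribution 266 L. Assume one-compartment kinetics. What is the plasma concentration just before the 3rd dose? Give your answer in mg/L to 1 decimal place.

3.4 mg/L

f = (1/2)^(τ/t½) = (1/2)^(61/48) ≈ 0.4144.
C₀ = D/Vd = 1524/266 ≈ 5.729 mg/L.
Before the 3rd dose, 2 doses have been given. Superposition: Cmin = C₀·(f + f²).
≈ 5.729 × (0.4144 + 0.1717) ≈ 5.729 × 0.5861 ≈ 3.358 mg/L.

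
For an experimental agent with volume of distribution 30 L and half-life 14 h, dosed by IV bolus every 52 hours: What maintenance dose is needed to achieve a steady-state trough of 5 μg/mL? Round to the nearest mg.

1819 mg

τ/t½ = 52/14 ≈ 3.7143, so f = (1/2)^(52/14) ≈ 0.076188.
Cmin,ss = (D/Vd)·f/(1−f), so D = Cmin,ss·Vd·(1−f)/f.
D = 5 × 30 × (1−f)/f ≈ 5 × 30 × 12.12543 ≈ 1818.81 mg.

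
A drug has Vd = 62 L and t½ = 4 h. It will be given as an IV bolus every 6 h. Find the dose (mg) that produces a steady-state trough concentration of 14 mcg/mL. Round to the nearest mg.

1587 mg

τ/t½ = 6/4 ≈ 1.5, so f = (1/2)^(6/4) ≈ 0.353553.
Cmin,ss = (D/Vd)·f/(1−f), so D = Cmin,ss·Vd·(1−f)/f.
D = 14 × 62 × (1−f)/f ≈ 14 × 62 × 1.82843 ≈ 1587.08 mg.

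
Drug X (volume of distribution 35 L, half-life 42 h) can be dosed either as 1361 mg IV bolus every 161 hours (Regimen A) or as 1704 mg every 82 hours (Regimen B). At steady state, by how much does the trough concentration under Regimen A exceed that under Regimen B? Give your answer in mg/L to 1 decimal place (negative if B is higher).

Regimen A: f = (1/2)^(161/42) ≈ 0.0702; Cmin,ss = (1361/35)·f/(1−f) ≈ 2.936 mg/L.
Regimen B: f = (1/2)^(82/42) ≈ 0.2584; Cmin,ss = (1704/35)·f/(1−f) ≈ 16.964 mg/L.
Difference ≈ 2.936 − 16.964 ≈ -14.028 mg/L.

-14.0 mg/L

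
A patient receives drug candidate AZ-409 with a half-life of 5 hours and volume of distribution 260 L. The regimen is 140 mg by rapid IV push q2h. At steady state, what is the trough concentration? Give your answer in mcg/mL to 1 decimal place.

τ/t½ = 2/5 ≈ 0.4, so fraction remaining f = (1/2)^(2/5) ≈ 0.7579.
Single-dose peak C₀ = D/Vd = 140/260 ≈ 0.538 mcg/mL.
Steady-state trough Cmin,ss = C₀·f/(1−f) ≈ 0.538 × 0.7579/0.2421 ≈ 1.684 mcg/mL.

1.7 mcg/mL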